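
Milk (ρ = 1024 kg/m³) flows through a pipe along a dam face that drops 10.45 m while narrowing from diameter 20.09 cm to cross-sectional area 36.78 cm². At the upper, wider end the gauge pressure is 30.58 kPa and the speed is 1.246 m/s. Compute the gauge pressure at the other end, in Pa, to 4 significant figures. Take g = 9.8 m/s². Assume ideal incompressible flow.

P₂ = 77200 Pa

Continuity gives A₁v₁ = A₂v₂, so v₂ = (317.0 cm²)/(36.78 cm²) × 1.246 m/s = 10.74 m/s.
Applying Bernoulli between the two ends and solving for P₂: P₂ = P₁ + ½ρ(v₁² − v₂²) − ρgΔh.
P₂ = 30580 + ½·1024·(1.246² − 10.74²) − 1024·9.8·(−10.45) = 30580 + (-58250) − (-104900) = 77200 Pa.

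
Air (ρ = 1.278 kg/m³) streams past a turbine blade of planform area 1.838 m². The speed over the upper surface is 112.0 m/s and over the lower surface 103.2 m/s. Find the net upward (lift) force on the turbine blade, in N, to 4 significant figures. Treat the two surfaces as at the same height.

The faster flow above has the lower pressure; Bernoulli (same height) gives ΔP = ½ρ(v_up² − v_low²).
ΔP = ½·1.278·(112.0² − 103.2²) = 1210 Pa.
Lift = ΔP · A = 1210 × 1.838 = 2224 N.

F ≈ 2224 N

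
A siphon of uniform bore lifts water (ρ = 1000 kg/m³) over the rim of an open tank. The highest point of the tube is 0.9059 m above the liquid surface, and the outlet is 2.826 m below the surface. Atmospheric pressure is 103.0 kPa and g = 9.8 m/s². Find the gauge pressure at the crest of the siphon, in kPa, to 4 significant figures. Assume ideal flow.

The outlet speed comes from Torricelli: v = √(2g·2.826) = 7.442 m/s.
With constant cross-section the crest speed equals v; applying Bernoulli from the surface up to the crest, P_top = P_atm − ½ρv² − ρg·h_top.
P_top = 103000 − ½·1000·7.442² − 1000·9.8·0.9059 = 66430 Pa. So P_gauge = P_top − P_atm = -36570 Pa.

P_gauge ≈ -36.57 kPa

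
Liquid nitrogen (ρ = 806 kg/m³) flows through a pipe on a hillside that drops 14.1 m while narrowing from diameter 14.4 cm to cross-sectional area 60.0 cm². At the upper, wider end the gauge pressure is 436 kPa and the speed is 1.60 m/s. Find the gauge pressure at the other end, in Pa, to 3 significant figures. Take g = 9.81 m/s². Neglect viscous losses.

The volume flow rate is constant, so v₂ = (A₁/A₂)v₁ = (163/60.0)·1.60 = 4.34 m/s.
Energy conservation along the streamline gives P₂ = P₁ − ½ρ(v₂² − v₁²) − ρg(h₂ − h₁).
P₂ = 436000 + ½·806·(1.60² − 4.34²) − 806·9.81·(−14.1) = 436000 + (-6570) − (-111000) = 541000 Pa.

P₂ ≈ 541000 Pa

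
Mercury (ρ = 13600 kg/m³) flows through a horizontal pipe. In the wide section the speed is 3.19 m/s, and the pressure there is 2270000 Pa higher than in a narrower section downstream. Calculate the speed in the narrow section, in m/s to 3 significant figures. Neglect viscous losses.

18.5 m/s

Along the level pipe P + ½ρv² is conserved, hence v₂² = v₁² + 2(P₁ − P₂)/ρ.
v₂ = √(3.19² + 2·2270000/13600) = √(10.2 + 334) = 18.5 m/s.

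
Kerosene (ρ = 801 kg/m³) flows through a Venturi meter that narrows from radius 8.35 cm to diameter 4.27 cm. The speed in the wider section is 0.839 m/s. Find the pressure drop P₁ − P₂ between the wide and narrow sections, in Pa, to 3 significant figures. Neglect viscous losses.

Mass conservation (A₁v₁ = A₂v₂) gives v₂ = 0.839 × 219/14.3 = 12.8 m/s.
Along the horizontal streamline, P + ½ρv² is constant.
P₁ − P₂ = ½·801·(12.8² − 0.839²) = ½·801·164 = 65700 Pa.

ΔP ≈ 65700 Pa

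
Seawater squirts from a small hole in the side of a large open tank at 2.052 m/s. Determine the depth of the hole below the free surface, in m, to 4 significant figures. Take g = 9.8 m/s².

For a small hole in a large open tank, ½v² = gh, giving h = v²/(2g).
h = 2.052²/(2·9.8) = 4.211/19.60 = 0.2148 m.

h = 0.2148 m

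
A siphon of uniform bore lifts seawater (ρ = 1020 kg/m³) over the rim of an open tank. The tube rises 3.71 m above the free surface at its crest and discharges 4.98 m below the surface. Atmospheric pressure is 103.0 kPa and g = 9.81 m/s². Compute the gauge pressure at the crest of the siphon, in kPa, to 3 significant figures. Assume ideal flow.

P_gauge ≈ -87.0 kPa

From the surface to the outlet (both open to atmosphere, surface at rest): v = √(2g·h_out) = √(2·9.81·4.98) = 9.88 m/s.
Continuity keeps v the same throughout the tube; from surface to crest, P_atm + 0 = P_top + ½ρv² + ρg·h_top.
P_top = 103000 − ½·1020·9.88² − 1020·9.81·3.71 = 16000 Pa. So P_gauge = P_top − P_atm = -87000 Pa.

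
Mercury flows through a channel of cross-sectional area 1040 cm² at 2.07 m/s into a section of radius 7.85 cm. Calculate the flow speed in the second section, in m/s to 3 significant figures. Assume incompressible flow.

The volume flow rate is constant, so v₂ = (A₁/A₂)v₁ = (1040/194)·2.07 = 11.1 m/s.

v₂ ≈ 11.1 m/s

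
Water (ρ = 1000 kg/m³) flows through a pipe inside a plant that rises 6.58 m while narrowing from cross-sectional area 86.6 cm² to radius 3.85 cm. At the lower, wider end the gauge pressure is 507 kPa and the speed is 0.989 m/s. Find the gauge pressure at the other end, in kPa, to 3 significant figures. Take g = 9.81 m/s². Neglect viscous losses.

Mass conservation (A₁v₁ = A₂v₂) gives v₂ = 0.989 × 86.6/46.6 = 1.84 m/s.
Energy conservation along the streamline gives P₂ = P₁ − ½ρ(v₂² − v₁²) − ρg(h₂ − h₁).
P₂ = 507000 + ½·1000·(0.989² − 1.84²) − 1000·9.81·(+6.58) = 507000 + (-1200) − (64500) = 441000 Pa.

P₂ ≈ 441 kPa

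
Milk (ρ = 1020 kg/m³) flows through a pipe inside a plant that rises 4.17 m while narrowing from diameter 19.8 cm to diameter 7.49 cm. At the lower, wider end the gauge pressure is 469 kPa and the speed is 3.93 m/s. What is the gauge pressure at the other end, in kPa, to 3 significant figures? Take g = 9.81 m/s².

By continuity, v₂ = v₁·A₁/A₂ = 3.93·(308/44.1) = 27.5 m/s.
Bernoulli: P₁ + ½ρv₁² + ρg h₁ = P₂ + ½ρv₂² + ρg h₂, so P₂ = P₁ + ½ρ(v₁² − v₂²) − ρg(h₂ − h₁).
P₂ = 469000 + ½·1020·(3.93² − 27.5²) − 1020·9.81·(+4.17) = 469000 + (-377000) − (41700) = 50500 Pa.

P₂ = 50.5 kPa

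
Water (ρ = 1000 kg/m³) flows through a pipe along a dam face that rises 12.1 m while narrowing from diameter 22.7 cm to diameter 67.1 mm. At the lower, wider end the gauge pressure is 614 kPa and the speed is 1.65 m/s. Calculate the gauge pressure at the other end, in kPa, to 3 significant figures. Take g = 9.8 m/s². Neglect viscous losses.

318 kPa

By continuity, v₂ = v₁·A₁/A₂ = 1.65·(405/35.4) = 18.9 m/s.
Energy conservation along the streamline gives P₂ = P₁ − ½ρ(v₂² − v₁²) − ρg(h₂ − h₁).
P₂ = 614000 + ½·1000·(1.65² − 18.9²) − 1000·9.8·(+12.1) = 614000 + (-177000) − (119000) = 318000 Pa.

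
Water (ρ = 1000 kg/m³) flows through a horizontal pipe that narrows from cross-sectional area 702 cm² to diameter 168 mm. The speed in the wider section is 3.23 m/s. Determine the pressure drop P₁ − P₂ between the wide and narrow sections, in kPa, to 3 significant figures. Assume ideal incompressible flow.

Mass conservation (A₁v₁ = A₂v₂) gives v₂ = 3.23 × 702/222 = 10.2 m/s.
Bernoulli (h₁ = h₂): P₁ − P₂ = ½ρ(v₂² − v₁²).
P₁ − P₂ = ½·1000·(10.2² − 3.23²) = ½·1000·94.2 = 47100 Pa.

ΔP ≈ 47.1 kPa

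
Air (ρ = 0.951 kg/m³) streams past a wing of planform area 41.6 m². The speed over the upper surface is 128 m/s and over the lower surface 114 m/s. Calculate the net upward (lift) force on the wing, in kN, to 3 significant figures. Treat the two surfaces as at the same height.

The faster flow above has the lower pressure; Bernoulli (same height) gives ΔP = ½ρ(v_up² − v_low²).
ΔP = ½·0.951·(128² − 114²) = 1610 Pa.
Lift = ΔP · A = 1610 × 41.6 = 67000 N.

67.0 kN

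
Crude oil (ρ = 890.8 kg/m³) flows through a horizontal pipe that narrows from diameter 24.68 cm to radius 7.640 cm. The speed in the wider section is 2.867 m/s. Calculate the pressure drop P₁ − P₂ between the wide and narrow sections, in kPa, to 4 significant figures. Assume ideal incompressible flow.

The volume flow rate is constant, so v₂ = (A₁/A₂)v₁ = (478.4/183.4)·2.867 = 7.479 m/s.
Bernoulli (h₁ = h₂): P₁ − P₂ = ½ρ(v₂² − v₁²).
P₁ − P₂ = ½·890.8·(7.479² − 2.867²) = ½·890.8·47.72 = 21260 Pa.

ΔP ≈ 21.26 kPa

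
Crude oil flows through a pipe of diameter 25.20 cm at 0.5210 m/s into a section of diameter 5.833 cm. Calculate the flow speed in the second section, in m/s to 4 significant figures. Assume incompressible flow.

v₂ ≈ 9.724 m/s

Mass conservation (A₁v₁ = A₂v₂) gives v₂ = 0.5210 × 498.8/26.72 = 9.724 m/s.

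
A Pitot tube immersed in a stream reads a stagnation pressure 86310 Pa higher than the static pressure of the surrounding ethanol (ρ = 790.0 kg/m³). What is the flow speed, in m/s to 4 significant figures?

The dynamic pressure equals the rise in static pressure at the stagnation point: ΔP = ½ρv².
v = √(2ΔP/ρ) = √(2·86310/790.0) = 14.78 m/s.

v ≈ 14.78 m/s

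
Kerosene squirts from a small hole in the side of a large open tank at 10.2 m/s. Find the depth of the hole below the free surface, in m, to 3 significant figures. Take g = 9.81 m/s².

h ≈ 5.30 m

For a small hole in a large open tank, ½v² = gh, giving h = v²/(2g).
h = 10.2²/(2·9.81) = 104/19.62 = 5.30 m.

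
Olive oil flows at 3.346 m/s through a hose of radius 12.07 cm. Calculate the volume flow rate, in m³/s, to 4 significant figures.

Q ≈ 0.1531 m³/s

Q = A·v = 0.04577 m² × 3.346 m/s = 0.1531 m³/s.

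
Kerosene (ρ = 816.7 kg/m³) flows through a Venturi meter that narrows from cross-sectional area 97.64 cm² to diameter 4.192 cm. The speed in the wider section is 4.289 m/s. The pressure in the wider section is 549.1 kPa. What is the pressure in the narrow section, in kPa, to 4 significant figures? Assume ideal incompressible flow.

Mass conservation (A₁v₁ = A₂v₂) gives v₂ = 4.289 × 97.64/13.80 = 30.34 m/s.
Along the horizontal streamline, P + ½ρv² is constant.
P₂ = P₁ − ½ρ(v₂² − v₁²) = 549100 − ½·816.7·(30.34² − 4.289²) = 549100 − 368400 = 180700 Pa.

P₂ = 180.7 kPa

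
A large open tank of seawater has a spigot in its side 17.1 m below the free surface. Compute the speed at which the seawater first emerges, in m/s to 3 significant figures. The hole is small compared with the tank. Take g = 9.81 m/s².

With the surface at rest and both surface and jet at atmospheric pressure, Bernoulli gives ρg h = ½ρv², so v = √(2gh) = √(2·9.81·17.1) = 18.3 m/s.

v = 18.3 m/s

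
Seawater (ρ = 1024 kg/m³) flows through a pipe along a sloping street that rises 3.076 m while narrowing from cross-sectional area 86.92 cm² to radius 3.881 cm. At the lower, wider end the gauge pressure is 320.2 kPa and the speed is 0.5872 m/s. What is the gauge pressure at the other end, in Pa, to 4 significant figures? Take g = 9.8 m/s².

288900 Pa

Mass conservation (A₁v₁ = A₂v₂) gives v₂ = 0.5872 × 86.92/47.32 = 1.079 m/s.
Energy conservation along the streamline gives P₂ = P₁ − ½ρ(v₂² − v₁²) − ρg(h₂ − h₁).
P₂ = 320200 + ½·1024·(0.5872² − 1.079²) − 1024·9.8·(+3.076) = 320200 + (-419.1) − (30870) = 288900 Pa.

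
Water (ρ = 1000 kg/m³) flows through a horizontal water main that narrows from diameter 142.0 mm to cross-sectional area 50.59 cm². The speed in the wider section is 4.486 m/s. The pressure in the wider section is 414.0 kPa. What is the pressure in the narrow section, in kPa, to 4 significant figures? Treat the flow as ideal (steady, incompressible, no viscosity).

P₂ = 325.5 kPa

By continuity, v₂ = v₁·A₁/A₂ = 4.486·(158.4/50.59) = 14.04 m/s.
With no height change, Bernoulli's equation is P₁ + ½ρv₁² = P₂ + ½ρv₂².
P₂ = P₁ − ½ρ(v₂² − v₁²) = 414000 − ½·1000·(14.04² − 4.486²) = 414000 − 88540 = 325500 Pa.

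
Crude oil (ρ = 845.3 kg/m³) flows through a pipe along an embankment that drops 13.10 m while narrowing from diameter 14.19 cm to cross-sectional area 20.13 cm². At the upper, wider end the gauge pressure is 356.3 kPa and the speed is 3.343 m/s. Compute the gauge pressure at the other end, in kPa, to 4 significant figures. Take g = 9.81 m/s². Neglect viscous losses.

The volume flow rate is constant, so v₂ = (A₁/A₂)v₁ = (158.1/20.13)·3.343 = 26.26 m/s.
Bernoulli: P₁ + ½ρv₁² + ρg h₁ = P₂ + ½ρv₂² + ρg h₂, so P₂ = P₁ + ½ρ(v₁² − v₂²) − ρg(h₂ − h₁).
P₂ = 356300 + ½·845.3·(3.343² − 26.26²) − 845.3·9.81·(−13.10) = 356300 + (-286800) − (-108600) = 178100 Pa.

178.1 kPa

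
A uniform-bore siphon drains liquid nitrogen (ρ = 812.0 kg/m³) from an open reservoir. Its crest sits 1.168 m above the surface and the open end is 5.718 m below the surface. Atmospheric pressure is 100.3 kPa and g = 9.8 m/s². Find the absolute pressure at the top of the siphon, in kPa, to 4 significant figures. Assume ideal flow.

The outlet speed comes from Torricelli: v = √(2g·5.718) = 10.59 m/s.
The bore is uniform, so the speed at the crest is the same v. Bernoulli surface→crest: P_atm = P_top + ½ρv² + ρg·h_top.
P_top = 100300 − ½·812.0·10.59² − 812.0·9.8·1.168 = 45500 Pa.

P_top ≈ 45.50 kPa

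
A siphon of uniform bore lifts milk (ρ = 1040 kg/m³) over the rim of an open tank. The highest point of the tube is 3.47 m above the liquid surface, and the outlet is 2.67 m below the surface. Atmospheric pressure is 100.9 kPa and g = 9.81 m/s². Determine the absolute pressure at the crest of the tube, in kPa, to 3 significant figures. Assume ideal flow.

38.3 kPa

From the surface to the outlet (both open to atmosphere, surface at rest): v = √(2g·h_out) = √(2·9.81·2.67) = 7.24 m/s.
Continuity keeps v the same throughout the tube; from surface to crest, P_atm + 0 = P_top + ½ρv² + ρg·h_top.
P_top = 100900 − ½·1040·7.24² − 1040·9.81·3.47 = 38300 Pa.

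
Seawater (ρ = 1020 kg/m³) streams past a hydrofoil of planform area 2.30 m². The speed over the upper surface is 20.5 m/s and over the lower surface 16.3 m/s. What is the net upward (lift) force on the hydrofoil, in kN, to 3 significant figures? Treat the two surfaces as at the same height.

F = 181 kN

From P + ½ρv² = const at equal height, P_low − P_up = ½ρ(v_up² − v_low²).
ΔP = ½·1020·(20.5² − 16.3²) = 78800 Pa.
Lift = ΔP · A = 78800 × 2.30 = 181000 N.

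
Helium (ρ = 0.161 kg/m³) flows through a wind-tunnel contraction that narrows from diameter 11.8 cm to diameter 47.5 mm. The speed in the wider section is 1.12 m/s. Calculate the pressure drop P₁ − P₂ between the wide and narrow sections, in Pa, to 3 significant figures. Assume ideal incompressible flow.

The volume flow rate is constant, so v₂ = (A₁/A₂)v₁ = (109/17.7)·1.12 = 6.91 m/s.
Bernoulli (h₁ = h₂): P₁ − P₂ = ½ρ(v₂² − v₁²).
P₁ − P₂ = ½·0.161·(6.91² − 1.12²) = ½·0.161·46.5 = 3.74 Pa.

3.74 Pa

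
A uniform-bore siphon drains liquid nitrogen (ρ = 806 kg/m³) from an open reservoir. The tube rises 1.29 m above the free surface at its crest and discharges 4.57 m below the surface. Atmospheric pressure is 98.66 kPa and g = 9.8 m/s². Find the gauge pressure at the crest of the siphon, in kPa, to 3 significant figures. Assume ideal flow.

P_gauge ≈ -46.3 kPa

From the surface to the outlet (both open to atmosphere, surface at rest): v = √(2g·h_out) = √(2·9.8·4.57) = 9.46 m/s.
The bore is uniform, so the speed at the crest is the same v. Bernoulli surface→crest: P_atm = P_top + ½ρv² + ρg·h_top.
P_top = 98660 − ½·806·9.46² − 806·9.8·1.29 = 52400 Pa. So P_gauge = P_top − P_atm = -46300 Pa.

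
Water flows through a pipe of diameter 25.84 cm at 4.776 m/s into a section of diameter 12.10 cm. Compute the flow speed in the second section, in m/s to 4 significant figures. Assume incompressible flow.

v₂ ≈ 21.78 m/s

Mass conservation (A₁v₁ = A₂v₂) gives v₂ = 4.776 × 524.4/115.0 = 21.78 m/s.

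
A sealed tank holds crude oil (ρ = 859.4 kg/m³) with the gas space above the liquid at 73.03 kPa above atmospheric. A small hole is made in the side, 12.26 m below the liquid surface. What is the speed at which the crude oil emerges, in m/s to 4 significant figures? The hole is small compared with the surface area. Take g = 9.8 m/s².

Take point 1 at the surface (v₁ ≈ 0) and point 2 at the hole (at atmospheric pressure). Bernoulli: P₁ + ρg h = P_atm + ½ρv₂².
With P₁ − P_atm = 73030 Pa, v₂ = √(2gh + 2ΔP/ρ) = √(2·9.8·12.26 + 2·73030/859.4) = 20.25 m/s.

v ≈ 20.25 m/s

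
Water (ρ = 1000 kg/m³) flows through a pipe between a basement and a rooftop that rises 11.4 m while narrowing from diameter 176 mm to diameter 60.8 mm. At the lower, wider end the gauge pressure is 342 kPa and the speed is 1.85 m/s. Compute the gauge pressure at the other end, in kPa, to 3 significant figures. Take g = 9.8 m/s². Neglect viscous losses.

112 kPa

Mass conservation (A₁v₁ = A₂v₂) gives v₂ = 1.85 × 243/29.0 = 15.5 m/s.
Bernoulli: P₁ + ½ρv₁² + ρg h₁ = P₂ + ½ρv₂² + ρg h₂, so P₂ = P₁ + ½ρ(v₁² − v₂²) − ρg(h₂ − h₁).
P₂ = 342000 + ½·1000·(1.85² − 15.5²) − 1000·9.8·(+11.4) = 342000 + (-118000) − (112000) = 112000 Pa.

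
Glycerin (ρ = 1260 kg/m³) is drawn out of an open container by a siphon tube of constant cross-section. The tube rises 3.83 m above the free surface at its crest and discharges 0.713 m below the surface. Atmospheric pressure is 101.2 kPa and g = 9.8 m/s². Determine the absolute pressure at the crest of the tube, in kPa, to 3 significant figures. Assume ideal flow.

P_top ≈ 45.1 kPa

From the surface to the outlet (both open to atmosphere, surface at rest): v = √(2g·h_out) = √(2·9.8·0.713) = 3.74 m/s.
With constant cross-section the crest speed equals v; applying Bernoulli from the surface up to the crest, P_top = P_atm − ½ρv² − ρg·h_top.
P_top = 101200 − ½·1260·3.74² − 1260·9.8·3.83 = 45100 Pa.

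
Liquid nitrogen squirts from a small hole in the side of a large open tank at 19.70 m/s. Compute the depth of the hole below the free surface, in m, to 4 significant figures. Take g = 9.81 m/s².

Torricelli: v = √(2gh), so h = v²/(2g).
h = 19.70²/(2·9.81) = 388.1/19.62 = 19.78 m.

h = 19.78 m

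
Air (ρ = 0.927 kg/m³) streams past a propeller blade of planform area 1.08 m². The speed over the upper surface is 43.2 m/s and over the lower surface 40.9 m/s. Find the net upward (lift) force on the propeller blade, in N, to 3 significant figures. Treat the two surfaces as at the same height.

96.8 N

From P + ½ρv² = const at equal height, P_low − P_up = ½ρ(v_up² − v_low²).
ΔP = ½·0.927·(43.2² − 40.9²) = 89.7 Pa.
Lift = ΔP · A = 89.7 × 1.08 = 96.8 N.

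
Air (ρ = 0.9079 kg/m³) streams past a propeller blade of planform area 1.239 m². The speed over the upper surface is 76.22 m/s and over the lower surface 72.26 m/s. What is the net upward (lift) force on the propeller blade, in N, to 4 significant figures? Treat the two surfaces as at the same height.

From P + ½ρv² = const at equal height, P_low − P_up = ½ρ(v_up² − v_low²).
ΔP = ½·0.9079·(76.22² − 72.26²) = 266.9 Pa.
Lift = ΔP · A = 266.9 × 1.239 = 330.7 N.

F ≈ 330.7 N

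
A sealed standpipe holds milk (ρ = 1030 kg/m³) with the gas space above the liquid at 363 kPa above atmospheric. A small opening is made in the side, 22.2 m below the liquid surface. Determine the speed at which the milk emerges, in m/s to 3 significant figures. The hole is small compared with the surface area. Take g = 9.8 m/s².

v ≈ 33.8 m/s

Take point 1 at the surface (v₁ ≈ 0) and point 2 at the hole (at atmospheric pressure). Bernoulli: P₁ + ρg h = P_atm + ½ρv₂².
With P₁ − P_atm = 363000 Pa, v₂ = √(2gh + 2ΔP/ρ) = √(2·9.8·22.2 + 2·363000/1030) = 33.8 m/s.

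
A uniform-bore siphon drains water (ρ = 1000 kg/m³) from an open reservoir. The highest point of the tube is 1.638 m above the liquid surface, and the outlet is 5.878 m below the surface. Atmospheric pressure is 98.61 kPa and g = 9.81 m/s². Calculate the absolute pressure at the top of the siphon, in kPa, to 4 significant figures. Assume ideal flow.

P_top ≈ 24.88 kPa

From the surface to the outlet (both open to atmosphere, surface at rest): v = √(2g·h_out) = √(2·9.81·5.878) = 10.74 m/s.
With constant cross-section the crest speed equals v; applying Bernoulli from the surface up to the crest, P_top = P_atm − ½ρv² − ρg·h_top.
P_top = 98610 − ½·1000·10.74² − 1000·9.81·1.638 = 24880 Pa.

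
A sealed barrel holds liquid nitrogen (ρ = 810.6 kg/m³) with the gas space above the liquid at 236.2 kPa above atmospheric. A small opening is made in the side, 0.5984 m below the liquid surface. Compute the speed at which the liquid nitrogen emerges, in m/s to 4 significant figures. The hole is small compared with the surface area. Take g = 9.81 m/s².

v ≈ 24.38 m/s

Take point 1 at the surface (v₁ ≈ 0) and point 2 at the hole (at atmospheric pressure). Bernoulli: P₁ + ρg h = P_atm + ½ρv₂².
With P₁ − P_atm = 236200 Pa, v₂ = √(2gh + 2ΔP/ρ) = √(2·9.81·0.5984 + 2·236200/810.6) = 24.38 m/s.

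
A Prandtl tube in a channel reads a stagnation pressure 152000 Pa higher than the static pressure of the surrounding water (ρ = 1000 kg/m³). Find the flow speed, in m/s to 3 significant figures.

v = 17.4 m/s

At the stagnation point the flow is brought to rest, so Bernoulli gives P_stag − P_static = ½ρv².
v = √(2ΔP/ρ) = √(2·152000/1000) = 17.4 m/s.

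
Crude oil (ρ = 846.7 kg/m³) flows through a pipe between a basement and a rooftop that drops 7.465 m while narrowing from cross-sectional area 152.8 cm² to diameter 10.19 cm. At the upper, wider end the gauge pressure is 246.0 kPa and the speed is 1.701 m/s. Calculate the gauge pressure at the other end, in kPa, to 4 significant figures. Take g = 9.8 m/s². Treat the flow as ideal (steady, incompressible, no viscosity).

304.9 kPa

Mass conservation (A₁v₁ = A₂v₂) gives v₂ = 1.701 × 152.8/81.55 = 3.187 m/s.
Bernoulli: P₁ + ½ρv₁² + ρg h₁ = P₂ + ½ρv₂² + ρg h₂, so P₂ = P₁ + ½ρ(v₁² − v₂²) − ρg(h₂ − h₁).
P₂ = 246000 + ½·846.7·(1.701² − 3.187²) − 846.7·9.8·(−7.465) = 246000 + (-3075) − (-61940) = 304900 Pa.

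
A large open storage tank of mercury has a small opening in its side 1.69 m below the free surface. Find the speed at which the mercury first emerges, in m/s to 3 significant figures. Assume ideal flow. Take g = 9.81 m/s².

With the surface at rest and both surface and jet at atmospheric pressure, Bernoulli gives ρg h = ½ρv², so v = √(2gh) = √(2·9.81·1.69) = 5.76 m/s.

v ≈ 5.76 m/s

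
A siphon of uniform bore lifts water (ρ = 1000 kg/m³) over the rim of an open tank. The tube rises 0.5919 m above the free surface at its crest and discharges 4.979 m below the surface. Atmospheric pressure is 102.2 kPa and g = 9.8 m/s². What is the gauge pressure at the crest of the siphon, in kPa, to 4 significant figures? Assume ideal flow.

-54.59 kPa

Bernoulli surface→outlet gives ½v² = g·h_out, so v = √(2·9.8·4.979) = 9.879 m/s.
Continuity keeps v the same throughout the tube; from surface to crest, P_atm + 0 = P_top + ½ρv² + ρg·h_top.
P_top = 102200 − ½·1000·9.879² − 1000·9.8·0.5919 = 47610 Pa. So P_gauge = P_top − P_atm = -54590 Pa.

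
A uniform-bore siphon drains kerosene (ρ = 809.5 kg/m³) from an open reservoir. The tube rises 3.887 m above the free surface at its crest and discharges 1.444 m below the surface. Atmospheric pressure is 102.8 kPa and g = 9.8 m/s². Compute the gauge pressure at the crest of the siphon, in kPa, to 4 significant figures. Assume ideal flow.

P_gauge = -42.29 kPa

The outlet speed comes from Torricelli: v = √(2g·1.444) = 5.320 m/s.
Continuity keeps v the same throughout the tube; from surface to crest, P_atm + 0 = P_top + ½ρv² + ρg·h_top.
P_top = 102800 − ½·809.5·5.320² − 809.5·9.8·3.887 = 60510 Pa. So P_gauge = P_top − P_atm = -42290 Pa.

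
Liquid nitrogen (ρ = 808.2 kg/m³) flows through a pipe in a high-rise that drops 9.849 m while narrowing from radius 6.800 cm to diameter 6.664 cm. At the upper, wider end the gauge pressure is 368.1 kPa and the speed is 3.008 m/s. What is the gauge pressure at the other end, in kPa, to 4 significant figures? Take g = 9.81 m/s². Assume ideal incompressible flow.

P₂ ≈ 386.4 kPa

The volume flow rate is constant, so v₂ = (A₁/A₂)v₁ = (145.3/34.88)·3.008 = 12.53 m/s.
Bernoulli: P₁ + ½ρv₁² + ρg h₁ = P₂ + ½ρv₂² + ρg h₂, so P₂ = P₁ + ½ρ(v₁² − v₂²) − ρg(h₂ − h₁).
P₂ = 368100 + ½·808.2·(3.008² − 12.53²) − 808.2·9.81·(−9.849) = 368100 + (-59770) − (-78090) = 386400 Pa.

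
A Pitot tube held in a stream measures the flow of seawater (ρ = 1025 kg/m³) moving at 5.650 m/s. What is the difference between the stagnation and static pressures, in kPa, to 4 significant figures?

ΔP ≈ 16.36 kPa

Bernoulli between the free stream and the stagnation point: ½ρv² = P_stag − P_static.
ΔP = ½·1025·5.650² = 16360 Pa.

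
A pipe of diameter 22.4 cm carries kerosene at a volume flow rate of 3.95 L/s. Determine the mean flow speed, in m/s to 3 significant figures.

Q = 3.95 L/s = 0.00395 m³/s.
v = Q/A = 0.00395 / 0.0394 = 0.100 m/s.

v = 0.100 m/s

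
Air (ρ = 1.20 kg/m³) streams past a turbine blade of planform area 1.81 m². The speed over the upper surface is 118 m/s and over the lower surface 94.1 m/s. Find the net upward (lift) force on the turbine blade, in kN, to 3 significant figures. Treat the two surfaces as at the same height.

F ≈ 5.51 kN

From P + ½ρv² = const at equal height, P_low − P_up = ½ρ(v_up² − v_low²).
ΔP = ½·1.20·(118² − 94.1²) = 3040 Pa.
Lift = ΔP · A = 3040 × 1.81 = 5510 N.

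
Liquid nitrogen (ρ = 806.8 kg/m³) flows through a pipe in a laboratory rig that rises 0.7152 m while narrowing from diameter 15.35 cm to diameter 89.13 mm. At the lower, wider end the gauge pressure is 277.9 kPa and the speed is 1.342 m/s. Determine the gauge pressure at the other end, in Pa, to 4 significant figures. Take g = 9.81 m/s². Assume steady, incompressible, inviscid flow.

P₂ = 266600 Pa

Continuity gives A₁v₁ = A₂v₂, so v₂ = (185.1 cm²)/(62.39 cm²) × 1.342 m/s = 3.980 m/s.
Bernoulli: P₁ + ½ρv₁² + ρg h₁ = P₂ + ½ρv₂² + ρg h₂, so P₂ = P₁ + ½ρ(v₁² − v₂²) − ρg(h₂ − h₁).
P₂ = 277900 + ½·806.8·(1.342² − 3.980²) − 806.8·9.81·(+0.7152) = 277900 + (-5665) − (5661) = 266600 Pa.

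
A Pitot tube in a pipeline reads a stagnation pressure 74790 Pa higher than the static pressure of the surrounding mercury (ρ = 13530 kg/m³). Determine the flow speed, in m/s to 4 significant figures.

v ≈ 3.325 m/s

Bernoulli between the free stream and the stagnation point: ½ρv² = P_stag − P_static.
v = √(2ΔP/ρ) = √(2·74790/13530) = 3.325 m/s.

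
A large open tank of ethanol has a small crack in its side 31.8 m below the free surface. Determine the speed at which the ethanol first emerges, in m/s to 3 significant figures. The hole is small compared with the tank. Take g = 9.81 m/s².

v ≈ 25.0 m/s

With the surface at rest and both surface and jet at atmospheric pressure, Bernoulli gives ρg h = ½ρv², so v = √(2gh) = √(2·9.81·31.8) = 25.0 m/s.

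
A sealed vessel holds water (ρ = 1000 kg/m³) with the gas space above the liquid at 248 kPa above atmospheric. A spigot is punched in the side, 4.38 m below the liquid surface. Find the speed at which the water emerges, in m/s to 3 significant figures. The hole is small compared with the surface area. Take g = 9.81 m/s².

Take point 1 at the surface (v₁ ≈ 0) and point 2 at the hole (at atmospheric pressure). Bernoulli: P₁ + ρg h = P_atm + ½ρv₂².
With P₁ − P_atm = 248000 Pa, v₂ = √(2gh + 2ΔP/ρ) = √(2·9.81·4.38 + 2·248000/1000) = 24.1 m/s.

24.1 m/s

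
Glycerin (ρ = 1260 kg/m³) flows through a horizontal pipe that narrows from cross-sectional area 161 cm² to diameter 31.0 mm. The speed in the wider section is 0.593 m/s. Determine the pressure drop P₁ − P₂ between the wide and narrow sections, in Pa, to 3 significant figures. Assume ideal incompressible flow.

By continuity, v₂ = v₁·A₁/A₂ = 0.593·(161/7.55) = 12.6 m/s.
The pipe is horizontal, so Bernoulli reduces to P₁ + ½ρv₁² = P₂ + ½ρv₂².
P₁ − P₂ = ½·1260·(12.6² − 0.593²) = ½·1260·160 = 101000 Pa.

101000 Pa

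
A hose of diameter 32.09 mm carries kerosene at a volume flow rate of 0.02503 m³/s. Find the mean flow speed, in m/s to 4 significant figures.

v ≈ 30.95 m/s

Q = 0.02503 m³/s = 0.02503 m³/s.
v = Q/A = 0.02503 / 0.0008088 = 30.95 m/s.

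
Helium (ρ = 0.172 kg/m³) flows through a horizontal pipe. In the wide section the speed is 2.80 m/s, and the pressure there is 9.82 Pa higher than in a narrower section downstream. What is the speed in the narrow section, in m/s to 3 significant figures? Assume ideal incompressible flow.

With h₁ = h₂, rearranging Bernoulli gives v₂ = √(v₁² + 2ΔP/ρ).
v₂ = √(2.80² + 2·9.82/0.172) = √(7.84 + 114) = 11.0 m/s.

v₂ ≈ 11.0 m/s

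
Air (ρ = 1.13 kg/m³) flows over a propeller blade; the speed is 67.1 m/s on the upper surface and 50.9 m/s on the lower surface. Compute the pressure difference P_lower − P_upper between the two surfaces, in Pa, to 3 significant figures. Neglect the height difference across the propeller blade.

Bernoulli (same height): P_lower − P_upper = ½ρ(v_upper² − v_lower²).
ΔP = ½·1.13·(67.1² − 50.9²) = 1080 Pa.

ΔP ≈ 1080 Pa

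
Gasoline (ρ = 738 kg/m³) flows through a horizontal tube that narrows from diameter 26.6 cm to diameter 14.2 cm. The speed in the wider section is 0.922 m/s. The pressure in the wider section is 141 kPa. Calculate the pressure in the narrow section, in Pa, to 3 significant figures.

By continuity, v₂ = v₁·A₁/A₂ = 0.922·(556/158) = 3.24 m/s.
With no height change, Bernoulli's equation is P₁ + ½ρv₁² = P₂ + ½ρv₂².
P₂ = P₁ − ½ρ(v₂² − v₁²) = 141000 − ½·738·(3.24² − 0.922²) = 141000 − 3550 = 137000 Pa.

P₂ = 137000 Pa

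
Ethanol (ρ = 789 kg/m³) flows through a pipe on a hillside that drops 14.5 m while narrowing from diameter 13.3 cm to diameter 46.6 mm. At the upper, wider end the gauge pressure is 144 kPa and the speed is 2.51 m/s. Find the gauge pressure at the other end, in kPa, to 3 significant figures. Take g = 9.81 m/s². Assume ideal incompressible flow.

P₂ ≈ 93.8 kPa

By continuity, v₂ = v₁·A₁/A₂ = 2.51·(139/17.1) = 20.4 m/s.
Energy conservation along the streamline gives P₂ = P₁ − ½ρ(v₂² − v₁²) − ρg(h₂ − h₁).
P₂ = 144000 + ½·789·(2.51² − 20.4²) − 789·9.81·(−14.5) = 144000 + (-162000) − (-112000) = 93800 Pa.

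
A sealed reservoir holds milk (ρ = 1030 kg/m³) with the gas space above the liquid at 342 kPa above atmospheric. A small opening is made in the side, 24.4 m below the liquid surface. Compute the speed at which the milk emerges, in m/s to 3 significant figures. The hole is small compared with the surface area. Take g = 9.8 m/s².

33.8 m/s

Take point 1 at the surface (v₁ ≈ 0) and point 2 at the hole (at atmospheric pressure). Bernoulli: P₁ + ρg h = P_atm + ½ρv₂².
With P₁ − P_atm = 342000 Pa, v₂ = √(2gh + 2ΔP/ρ) = √(2·9.8·24.4 + 2·342000/1030) = 33.8 m/s.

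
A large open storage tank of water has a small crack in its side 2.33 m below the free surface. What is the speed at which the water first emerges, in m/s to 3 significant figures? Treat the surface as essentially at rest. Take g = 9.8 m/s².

Bernoulli from surface to hole (P equal, v_surface ≈ 0): v = √(2gh) = √(2×9.8×2.33) = 6.76 m/s.

v = 6.76 m/s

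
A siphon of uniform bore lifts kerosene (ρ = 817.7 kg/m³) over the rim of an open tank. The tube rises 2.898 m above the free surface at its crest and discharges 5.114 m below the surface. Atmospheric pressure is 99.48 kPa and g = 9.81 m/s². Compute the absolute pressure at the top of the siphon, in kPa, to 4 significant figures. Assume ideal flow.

35.21 kPa

Bernoulli surface→outlet gives ½v² = g·h_out, so v = √(2·9.81·5.114) = 10.02 m/s.
Continuity keeps v the same throughout the tube; from surface to crest, P_atm + 0 = P_top + ½ρv² + ρg·h_top.
P_top = 99480 − ½·817.7·10.02² − 817.7·9.81·2.898 = 35210 Pa.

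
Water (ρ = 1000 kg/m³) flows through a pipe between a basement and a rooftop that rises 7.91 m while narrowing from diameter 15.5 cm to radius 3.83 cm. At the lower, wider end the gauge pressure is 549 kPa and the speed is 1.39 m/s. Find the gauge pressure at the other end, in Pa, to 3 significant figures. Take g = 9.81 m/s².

Mass conservation (A₁v₁ = A₂v₂) gives v₂ = 1.39 × 189/46.1 = 5.69 m/s.
Applying Bernoulli between the two ends and solving for P₂: P₂ = P₁ + ½ρ(v₁² − v₂²) − ρgΔh.
P₂ = 549000 + ½·1000·(1.39² − 5.69²) − 1000·9.81·(+7.91) = 549000 + (-15200) − (77600) = 456000 Pa.

P₂ = 456000 Pa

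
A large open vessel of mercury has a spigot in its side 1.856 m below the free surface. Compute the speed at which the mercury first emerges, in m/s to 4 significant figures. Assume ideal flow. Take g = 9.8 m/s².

Torricelli's result v = √(2gh) gives v = √(2·9.8·1.856) = 6.031 m/s.

6.031 m/s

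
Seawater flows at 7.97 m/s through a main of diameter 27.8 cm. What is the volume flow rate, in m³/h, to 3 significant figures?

Q = A·v = 0.0607 m² × 7.97 m/s = 0.484 m³/s.
Converting: 0.484 m³/s × 3600 = 1740 m³/h.

Q ≈ 1740 m³/h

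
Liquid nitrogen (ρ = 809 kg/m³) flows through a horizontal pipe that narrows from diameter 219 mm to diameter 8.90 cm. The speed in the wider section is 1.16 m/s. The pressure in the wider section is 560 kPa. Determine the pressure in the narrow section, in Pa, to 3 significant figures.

Continuity gives A₁v₁ = A₂v₂, so v₂ = (377 cm²)/(62.2 cm²) × 1.16 m/s = 7.02 m/s.
Bernoulli (h₁ = h₂): P₁ − P₂ = ½ρ(v₂² − v₁²).
P₂ = P₁ − ½ρ(v₂² − v₁²) = 560000 − ½·809·(7.02² − 1.16²) = 560000 − 19400 = 541000 Pa.

541000 Pa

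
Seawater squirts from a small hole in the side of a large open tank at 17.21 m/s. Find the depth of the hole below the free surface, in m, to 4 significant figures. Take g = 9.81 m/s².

15.10 m

Torricelli: v = √(2gh), so h = v²/(2g).
h = 17.21²/(2·9.81) = 296.2/19.62 = 15.10 m.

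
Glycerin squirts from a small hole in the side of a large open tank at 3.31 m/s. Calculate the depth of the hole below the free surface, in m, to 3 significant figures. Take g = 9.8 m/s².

h = 0.559 m

Inverting v = √(2gh) gives h = v² / 2g.
h = 3.31²/(2·9.8) = 11.0/19.60 = 0.559 m.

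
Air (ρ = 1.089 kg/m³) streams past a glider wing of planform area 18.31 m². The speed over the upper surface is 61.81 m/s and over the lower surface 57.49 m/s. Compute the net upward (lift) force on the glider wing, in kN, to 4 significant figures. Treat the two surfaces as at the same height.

From P + ½ρv² = const at equal height, P_low − P_up = ½ρ(v_up² − v_low²).
ΔP = ½·1.089·(61.81² − 57.49²) = 280.6 Pa.
Lift = ΔP · A = 280.6 × 18.31 = 5138 N.

F = 5.138 kN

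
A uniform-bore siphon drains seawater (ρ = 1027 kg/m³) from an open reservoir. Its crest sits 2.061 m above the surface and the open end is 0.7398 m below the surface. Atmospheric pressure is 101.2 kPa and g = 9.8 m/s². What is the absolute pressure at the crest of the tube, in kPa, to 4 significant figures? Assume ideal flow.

73.01 kPa

Bernoulli surface→outlet gives ½v² = g·h_out, so v = √(2·9.8·0.7398) = 3.808 m/s.
With constant cross-section the crest speed equals v; applying Bernoulli from the surface up to the crest, P_top = P_atm − ½ρv² − ρg·h_top.
P_top = 101200 − ½·1027·3.808² − 1027·9.8·2.061 = 73010 Pa.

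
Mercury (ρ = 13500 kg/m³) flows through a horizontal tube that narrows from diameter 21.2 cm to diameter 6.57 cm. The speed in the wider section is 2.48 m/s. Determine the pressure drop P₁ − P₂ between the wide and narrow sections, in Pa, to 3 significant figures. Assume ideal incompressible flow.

Continuity gives A₁v₁ = A₂v₂, so v₂ = (353 cm²)/(33.9 cm²) × 2.48 m/s = 25.8 m/s.
Along the horizontal streamline, P + ½ρv² is constant.
P₁ − P₂ = ½·13500·(25.8² − 2.48²) = ½·13500·661 = 4460000 Pa.

ΔP ≈ 4460000 Pa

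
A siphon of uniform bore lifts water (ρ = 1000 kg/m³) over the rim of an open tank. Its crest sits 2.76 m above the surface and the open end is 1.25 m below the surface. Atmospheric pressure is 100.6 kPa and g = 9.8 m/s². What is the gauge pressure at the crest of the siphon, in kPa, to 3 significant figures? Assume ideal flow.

P_gauge = -39.3 kPa

Bernoulli surface→outlet gives ½v² = g·h_out, so v = √(2·9.8·1.25) = 4.95 m/s.
Continuity keeps v the same throughout the tube; from surface to crest, P_atm + 0 = P_top + ½ρv² + ρg·h_top.
P_top = 100600 − ½·1000·4.95² − 1000·9.8·2.76 = 61300 Pa. So P_gauge = P_top − P_atm = -39300 Pa.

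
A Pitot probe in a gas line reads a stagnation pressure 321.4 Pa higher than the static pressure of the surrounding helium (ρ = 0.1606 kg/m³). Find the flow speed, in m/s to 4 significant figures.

The dynamic pressure equals the rise in static pressure at the stagnation point: ΔP = ½ρv².
v = √(2ΔP/ρ) = √(2·321.4/0.1606) = 63.27 m/s.

v ≈ 63.27 m/s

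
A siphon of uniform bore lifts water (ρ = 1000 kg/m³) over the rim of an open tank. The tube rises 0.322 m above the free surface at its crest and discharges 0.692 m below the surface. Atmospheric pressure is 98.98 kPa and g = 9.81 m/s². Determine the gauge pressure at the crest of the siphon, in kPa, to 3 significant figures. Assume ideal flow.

P_gauge = -9.95 kPa

Bernoulli surface→outlet gives ½v² = g·h_out, so v = √(2·9.81·0.692) = 3.68 m/s.
With constant cross-section the crest speed equals v; applying Bernoulli from the surface up to the crest, P_top = P_atm − ½ρv² − ρg·h_top.
P_top = 98980 − ½·1000·3.68² − 1000·9.81·0.322 = 89000 Pa. So P_gauge = P_top − P_atm = -9950 Pa.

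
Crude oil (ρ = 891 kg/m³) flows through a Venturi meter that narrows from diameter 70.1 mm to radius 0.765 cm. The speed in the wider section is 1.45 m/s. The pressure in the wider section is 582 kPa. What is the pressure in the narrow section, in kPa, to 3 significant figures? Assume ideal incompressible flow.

170 kPa

By continuity, v₂ = v₁·A₁/A₂ = 1.45·(38.6/1.84) = 30.4 m/s.
Along the horizontal streamline, P + ½ρv² is constant.
P₂ = P₁ − ½ρ(v₂² − v₁²) = 582000 − ½·891·(30.4² − 1.45²) = 582000 − 412000 = 170000 Pa.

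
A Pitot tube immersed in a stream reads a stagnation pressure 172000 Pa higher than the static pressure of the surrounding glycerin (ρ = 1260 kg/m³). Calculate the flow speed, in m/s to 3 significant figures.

v = 16.5 m/s

At the stagnation point the flow is brought to rest, so Bernoulli gives P_stag − P_static = ½ρv².
v = √(2ΔP/ρ) = √(2·172000/1260) = 16.5 m/s.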